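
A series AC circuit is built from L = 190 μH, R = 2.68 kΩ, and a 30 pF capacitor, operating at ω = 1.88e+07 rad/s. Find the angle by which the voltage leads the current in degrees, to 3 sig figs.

X_L = ωL = 3570 Ω
X_C = 1/(ωC) = 1770 Ω
Net reactance X = X_L − X_C = 1800 Ω
Z = 2680 + j1800 Ω
|Z| = √(2680² + 1800²) = 3230 Ω
∠Z = arctan(1800/2680) = 33.9°

33.9°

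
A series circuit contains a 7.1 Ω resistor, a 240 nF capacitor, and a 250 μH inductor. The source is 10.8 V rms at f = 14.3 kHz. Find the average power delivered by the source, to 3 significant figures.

1.33 W

ω = 2πf = 89850 rad/s
X_L = ωL = 22.5 Ω
X_C = 1/(ωC) = 46.4 Ω
Net reactance X = X_L − X_C = -23.9 Ω
Z = 7.10 − j23.9 Ω
|Z| = √(7.10² + 23.9²) = 24.9 Ω
∠Z = arctan(-23.9/7.10) = -73.5°
I = V/|Z| = 433 mA
P = VI cos φ = 10.8 × 0.433 × cos(-73.5°) = 1.33 W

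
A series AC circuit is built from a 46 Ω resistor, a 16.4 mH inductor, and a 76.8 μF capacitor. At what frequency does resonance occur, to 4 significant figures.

141.8 Hz

ω₀ = 1/√(LC) = 1/√(0.0164 × 7.68e-05) = 891.0 rad/s
f₀ = ω₀/(2π) = 141.8 Hz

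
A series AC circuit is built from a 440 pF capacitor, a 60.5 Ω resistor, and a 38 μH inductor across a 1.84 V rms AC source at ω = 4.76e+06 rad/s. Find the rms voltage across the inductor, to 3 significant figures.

X_L = ωL = 181 Ω
X_C = 1/(ωC) = 477 Ω
Net reactance X = X_L − X_C = -297 Ω
Z = 60.5 − j297 Ω
|Z| = √(60.5² + 297²) = 303 Ω
I = V/|Z| = 6.08 mA
V_L = I·|Z_L| = 0.00608 × 181 = 1.10 V

1.10 V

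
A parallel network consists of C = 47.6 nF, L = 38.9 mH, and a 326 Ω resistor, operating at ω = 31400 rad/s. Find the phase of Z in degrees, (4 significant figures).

X_L = ωL = 1221 Ω
X_C = 1/(ωC) = 669.1 Ω
Parallel: admittances add. Y = 1/R + 1/(jωL) + jωC
Y = (0.003067 + j0.0006759) S
|Y| = 0.003141 S → |Z| = 1/|Y| = 318.4 Ω, ∠Z = −∠Y = -12.43°

-12.43°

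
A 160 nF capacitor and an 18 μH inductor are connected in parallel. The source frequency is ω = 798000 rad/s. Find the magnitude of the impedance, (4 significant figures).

X_L = ωL = 14.36 Ω
X_C = 1/(ωC) = 7.832 Ω
Parallel: admittances add. Y = 1/(jωL) + jωC
Y = (0 + j0.05806) S
|Y| = 0.05806 S → |Z| = 1/|Y| = 17.22 Ω, ∠Z = −∠Y = -90.00°

17.22 Ω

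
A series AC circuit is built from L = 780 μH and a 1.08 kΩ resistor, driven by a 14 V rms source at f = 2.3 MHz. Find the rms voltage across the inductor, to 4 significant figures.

13.94 V

ω = 2πf = 1.445e+07 rad/s
X_L = ωL = 11270 Ω
Z = 1080 + j11270 Ω
|Z| = √(1080² + 11270²) = 11320 Ω
I = V/|Z| = 1.236 mA
V_L = I·|Z_L| = 0.001236 × 11270 = 13.94 V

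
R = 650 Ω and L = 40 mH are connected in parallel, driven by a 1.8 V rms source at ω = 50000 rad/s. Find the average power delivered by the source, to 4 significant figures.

4.985 mW

X_L = ωL = 2000 Ω
Parallel: admittances add. Y = 1/R + 1/(jωL)
Y = (0.001538 − j0.0005000) S
|Y| = 0.001618 S → |Z| = 1/|Y| = 618.2 Ω, ∠Z = −∠Y = 18.00°
I = V/|Z| = 2.912 mA
P = VI cos φ = 1.8 × 0.002912 × cos(18.00°) = 4.985 mW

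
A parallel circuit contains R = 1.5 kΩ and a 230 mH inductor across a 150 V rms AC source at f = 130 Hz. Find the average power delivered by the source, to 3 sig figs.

15.0 W

ω = 2πf = 816.8 rad/s
X_L = ωL = 188 Ω
Parallel: admittances add. Y = 1/R + 1/(jωL)
Y = (0.000667 − j0.00532) S
|Y| = 0.00536 S → |Z| = 1/|Y| = 186 Ω, ∠Z = −∠Y = 82.9°
I = V/|Z| = 805 mA
P = VI cos φ = 150 × 0.805 × cos(82.9°) = 15.0 W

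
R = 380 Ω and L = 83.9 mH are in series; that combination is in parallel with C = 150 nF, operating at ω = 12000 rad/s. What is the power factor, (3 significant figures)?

X_L = ωL = 1010 Ω
X_C = 1/(ωC) = 556 Ω
Branch 1 (R+jX_L): Z₁ = 380 + j1010 Ω, |Z₁| = 1080 Ω
Branch 2 (−jX_C): Z₂ = −j556 Ω
Parallel: Z = Z₁Z₂/(Z₁+Z₂), |Z| = 1010 Ω, ∠Z = -70.6°
cos φ = cos(-70.6°) = 0.333

0.333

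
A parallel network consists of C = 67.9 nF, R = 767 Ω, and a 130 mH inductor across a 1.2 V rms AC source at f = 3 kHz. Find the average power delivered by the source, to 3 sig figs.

1.88 mW

ω = 2πf = 18850 rad/s
X_L = ωL = 2450 Ω
X_C = 1/(ωC) = 781 Ω
Parallel: admittances add. Y = 1/R + 1/(jωL) + jωC
Y = (0.00130 + j0.000872) S
|Y| = 0.00157 S → |Z| = 1/|Y| = 638 Ω, ∠Z = −∠Y = -33.8°
I = V/|Z| = 1.88 mA
P = VI cos φ = 1.2 × 0.00188 × cos(-33.8°) = 1.88 mW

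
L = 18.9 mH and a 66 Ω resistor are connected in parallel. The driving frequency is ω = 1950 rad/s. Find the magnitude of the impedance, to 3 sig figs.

X_L = ωL = 36.9 Ω
Parallel: admittances add. Y = 1/R + 1/(jωL)
Y = (0.0152 − j0.0271) S
|Y| = 0.0311 S → |Z| = 1/|Y| = 32.2 Ω, ∠Z = −∠Y = 60.8°

32.2 Ω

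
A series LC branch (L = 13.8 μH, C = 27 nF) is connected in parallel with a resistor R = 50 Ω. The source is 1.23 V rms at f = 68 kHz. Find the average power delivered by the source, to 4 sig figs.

ω = 2πf = 427300 rad/s
X_L = ωL = 5.896 Ω
X_C = 1/(ωC) = 86.69 Ω
Branch 1: Z₁ = R = 50.00 Ω
Branch 2 (series LC): Z₂ = j(X_L − X_C) = −j80.79 Ω
Parallel: Z = Z₁Z₂/(Z₁+Z₂), |Z| = 42.52 Ω, ∠Z = -31.75°
I = V/|Z| = 28.93 mA
P = VI cos φ = 1.23 × 0.02893 × cos(-31.75°) = 30.26 mW

30.26 mW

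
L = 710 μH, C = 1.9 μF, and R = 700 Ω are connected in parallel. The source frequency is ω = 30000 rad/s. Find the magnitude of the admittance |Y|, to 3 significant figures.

10.2 mS

X_L = ωL = 21.3 Ω
X_C = 1/(ωC) = 17.5 Ω
Parallel: admittances add. Y = 1/R + 1/(jωL) + jωC
Y = (0.00143 + j0.0101) S
|Y| = 0.0102 S → |Z| = 1/|Y| = 98.5 Ω, ∠Z = −∠Y = -81.9°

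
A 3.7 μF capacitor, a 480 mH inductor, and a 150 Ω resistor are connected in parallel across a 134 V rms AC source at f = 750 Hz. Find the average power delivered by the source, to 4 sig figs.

ω = 2πf = 4712 rad/s
X_L = ωL = 2262 Ω
X_C = 1/(ωC) = 57.35 Ω
Parallel: admittances add. Y = 1/R + 1/(jωL) + jωC
Y = (0.006667 + j0.01699) S
|Y| = 0.01825 S → |Z| = 1/|Y| = 54.78 Ω, ∠Z = −∠Y = -68.58°
I = V/|Z| = 2.446 A
P = VI cos φ = 134 × 2.446 × cos(-68.58°) = 119.7 W

119.7 W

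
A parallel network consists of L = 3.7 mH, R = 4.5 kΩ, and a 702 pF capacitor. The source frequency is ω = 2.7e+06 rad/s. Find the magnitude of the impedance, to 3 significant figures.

X_L = ωL = 9990 Ω
X_C = 1/(ωC) = 528 Ω
Parallel: admittances add. Y = 1/R + 1/(jωL) + jωC
Y = (0.000222 + j0.00180) S
|Y| = 0.00181 S → |Z| = 1/|Y| = 553 Ω, ∠Z = −∠Y = -82.9°

553 Ω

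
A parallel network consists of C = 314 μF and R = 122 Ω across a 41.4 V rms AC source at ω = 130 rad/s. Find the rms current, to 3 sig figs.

X_C = 1/(ωC) = 24.5 Ω
Parallel: admittances add. Y = 1/R + jωC
Y = (0.00820 + j0.0408) S
|Y| = 0.0416 S → |Z| = 1/|Y| = 24.0 Ω, ∠Z = −∠Y = -78.6°
I = V/|Z| = 41.4/24.0 = 1.72 A

1.72 A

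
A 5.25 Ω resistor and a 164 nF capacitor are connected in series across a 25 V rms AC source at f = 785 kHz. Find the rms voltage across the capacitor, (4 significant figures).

5.730 V

ω = 2πf = 4.932e+06 rad/s
X_C = 1/(ωC) = 1.236 Ω
Z = 5.250 − j1.236 Ω
|Z| = √(5.250² + 1.236²) = 5.394 Ω
I = V/|Z| = 4.635 A
V_C = I·|Z_C| = 4.635 × 1.236 = 5.730 V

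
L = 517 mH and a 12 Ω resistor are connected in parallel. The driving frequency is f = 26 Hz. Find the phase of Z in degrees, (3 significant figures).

8.09°

ω = 2πf = 163.4 rad/s
X_L = ωL = 84.5 Ω
Parallel: admittances add. Y = 1/R + 1/(jωL)
Y = (0.0833 − j0.0118) S
|Y| = 0.0842 S → |Z| = 1/|Y| = 11.9 Ω, ∠Z = −∠Y = 8.09°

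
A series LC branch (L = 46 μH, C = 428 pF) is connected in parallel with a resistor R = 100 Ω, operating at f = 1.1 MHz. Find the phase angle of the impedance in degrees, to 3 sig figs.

-78.6°

ω = 2πf = 6.912e+06 rad/s
X_L = ωL = 318 Ω
X_C = 1/(ωC) = 338 Ω
Branch 1: Z₁ = R = 100 Ω
Branch 2 (series LC): Z₂ = j(X_L − X_C) = −j20.1 Ω
Parallel: Z = Z₁Z₂/(Z₁+Z₂), |Z| = 19.7 Ω, ∠Z = -78.6°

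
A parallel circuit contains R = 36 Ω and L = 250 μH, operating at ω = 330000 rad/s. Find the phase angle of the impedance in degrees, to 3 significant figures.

X_L = ωL = 82.5 Ω
Parallel: admittances add. Y = 1/R + 1/(jωL)
Y = (0.0278 − j0.0121) S
|Y| = 0.0303 S → |Z| = 1/|Y| = 33.0 Ω, ∠Z = −∠Y = 23.6°

23.6°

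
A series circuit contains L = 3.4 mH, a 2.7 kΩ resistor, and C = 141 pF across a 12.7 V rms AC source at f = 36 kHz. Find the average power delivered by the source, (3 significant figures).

462 μW

ω = 2πf = 226200 rad/s
X_L = ωL = 769 Ω
X_C = 1/(ωC) = 31400 Ω
Net reactance X = X_L − X_C = -30600 Ω
Z = 2700 − j30600 Ω
|Z| = √(2700² + 30600²) = 30700 Ω
∠Z = arctan(-30600/2700) = -85.0°
I = V/|Z| = 414 μA
P = VI cos φ = 12.7 × 0.000414 × cos(-85.0°) = 462 μW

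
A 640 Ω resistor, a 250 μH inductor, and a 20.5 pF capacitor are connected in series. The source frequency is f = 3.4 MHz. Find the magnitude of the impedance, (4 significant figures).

3124 Ω

ω = 2πf = 2.136e+07 rad/s
X_L = ωL = 5341 Ω
X_C = 1/(ωC) = 2283 Ω
Net reactance X = X_L − X_C = 3057 Ω
Z = 640.0 + j3057 Ω
|Z| = √(640.0² + 3057²) = 3124 Ω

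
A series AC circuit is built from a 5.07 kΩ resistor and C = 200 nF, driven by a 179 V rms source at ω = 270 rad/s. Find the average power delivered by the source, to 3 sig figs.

441 mW

X_C = 1/(ωC) = 18500 Ω
Z = 5070 − j18500 Ω
|Z| = √(5070² + 18500²) = 19200 Ω
∠Z = arctan(-18500/5070) = -74.7°
I = V/|Z| = 9.32 mA
P = VI cos φ = 179 × 0.00932 × cos(-74.7°) = 441 mW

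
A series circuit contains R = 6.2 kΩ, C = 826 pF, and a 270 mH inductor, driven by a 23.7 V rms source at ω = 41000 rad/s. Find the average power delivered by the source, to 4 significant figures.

X_L = ωL = 11070 Ω
X_C = 1/(ωC) = 29530 Ω
Net reactance X = X_L − X_C = -18460 Ω
Z = 6200 − j18460 Ω
|Z| = √(6200² + 18460²) = 19470 Ω
∠Z = arctan(-18460/6200) = -71.43°
I = V/|Z| = 1.217 mA
P = VI cos φ = 23.7 × 0.001217 × cos(-71.43°) = 9.185 mW

9.185 mW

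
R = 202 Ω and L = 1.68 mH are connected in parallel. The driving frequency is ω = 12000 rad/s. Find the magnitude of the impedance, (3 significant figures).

20.1 Ω

X_L = ωL = 20.2 Ω
Parallel: admittances add. Y = 1/R + 1/(jωL)
Y = (0.00495 − j0.0496) S
|Y| = 0.0498 S → |Z| = 1/|Y| = 20.1 Ω, ∠Z = −∠Y = 84.3°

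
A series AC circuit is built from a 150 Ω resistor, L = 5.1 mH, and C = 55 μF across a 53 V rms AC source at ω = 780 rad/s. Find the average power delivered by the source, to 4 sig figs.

X_L = ωL = 3.978 Ω
X_C = 1/(ωC) = 23.31 Ω
Net reactance X = X_L − X_C = -19.33 Ω
Z = 150.0 − j19.33 Ω
|Z| = √(150.0² + 19.33²) = 151.2 Ω
∠Z = arctan(-19.33/150.0) = -7.344°
I = V/|Z| = 350.4 mA
P = VI cos φ = 53 × 0.3504 × cos(-7.344°) = 18.42 W

18.42 W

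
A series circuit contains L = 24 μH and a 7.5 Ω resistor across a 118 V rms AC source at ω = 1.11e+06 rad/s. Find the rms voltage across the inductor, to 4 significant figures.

113.6 V

X_L = ωL = 26.64 Ω
Z = 7.500 + j26.64 Ω
|Z| = √(7.500² + 26.64²) = 27.68 Ω
I = V/|Z| = 4.264 A
V_L = I·|Z_L| = 4.264 × 26.64 = 113.6 V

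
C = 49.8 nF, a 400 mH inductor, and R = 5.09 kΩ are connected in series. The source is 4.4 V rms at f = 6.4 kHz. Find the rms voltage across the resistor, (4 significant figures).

1.366 V

ω = 2πf = 40210 rad/s
X_L = ωL = 16080 Ω
X_C = 1/(ωC) = 499.4 Ω
Net reactance X = X_L − X_C = 15590 Ω
Z = 5090 + j15590 Ω
|Z| = √(5090² + 15590²) = 16400 Ω
I = V/|Z| = 268.4 μA
V_R = I·|Z_R| = 0.0002684 × 5090 = 1.366 V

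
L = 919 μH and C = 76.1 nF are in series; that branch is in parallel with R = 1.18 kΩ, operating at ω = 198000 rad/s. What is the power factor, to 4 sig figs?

X_L = ωL = 182.0 Ω
X_C = 1/(ωC) = 66.37 Ω
Branch 1: Z₁ = R = 1180 Ω
Branch 2 (series LC): Z₂ = j(X_L − X_C) = j115.6 Ω
Parallel: Z = Z₁Z₂/(Z₁+Z₂), |Z| = 115.0 Ω, ∠Z = 84.41°
cos φ = cos(84.41°) = 0.09750

0.09750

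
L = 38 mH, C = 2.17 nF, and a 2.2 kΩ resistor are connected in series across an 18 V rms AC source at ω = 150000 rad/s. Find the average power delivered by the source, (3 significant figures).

X_L = ωL = 5700 Ω
X_C = 1/(ωC) = 3070 Ω
Net reactance X = X_L − X_C = 2630 Ω
Z = 2200 + j2630 Ω
|Z| = √(2200² + 2630²) = 3430 Ω
∠Z = arctan(2630/2200) = 50.1°
I = V/|Z| = 5.25 mA
P = VI cos φ = 18 × 0.00525 × cos(50.1°) = 60.7 mW

60.7 mW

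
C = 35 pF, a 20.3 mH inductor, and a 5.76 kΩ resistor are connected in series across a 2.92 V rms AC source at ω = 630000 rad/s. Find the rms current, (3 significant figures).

88.3 μA

X_L = ωL = 12800 Ω
X_C = 1/(ωC) = 45400 Ω
Net reactance X = X_L − X_C = -32600 Ω
Z = 5760 − j32600 Ω
|Z| = √(5760² + 32600²) = 33100 Ω
I = V/|Z| = 2.92/33100 = 88.3 μA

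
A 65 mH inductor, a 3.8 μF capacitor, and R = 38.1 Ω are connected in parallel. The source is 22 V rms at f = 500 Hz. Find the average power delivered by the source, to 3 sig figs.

12.7 W

ω = 2πf = 3142 rad/s
X_L = ωL = 204 Ω
X_C = 1/(ωC) = 83.8 Ω
Parallel: admittances add. Y = 1/R + 1/(jωL) + jωC
Y = (0.0262 + j0.00704) S
|Y| = 0.0272 S → |Z| = 1/|Y| = 36.8 Ω, ∠Z = −∠Y = -15.0°
I = V/|Z| = 598 mA
P = VI cos φ = 22 × 0.598 × cos(-15.0°) = 12.7 W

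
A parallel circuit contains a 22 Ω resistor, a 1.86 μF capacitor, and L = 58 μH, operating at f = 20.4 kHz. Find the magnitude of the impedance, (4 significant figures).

8.818 Ω

ω = 2πf = 128200 rad/s
X_L = ωL = 7.434 Ω
X_C = 1/(ωC) = 4.194 Ω
Parallel: admittances add. Y = 1/R + 1/(jωL) + jωC
Y = (0.04545 + j0.1039) S
|Y| = 0.1134 S → |Z| = 1/|Y| = 8.818 Ω, ∠Z = −∠Y = -66.37°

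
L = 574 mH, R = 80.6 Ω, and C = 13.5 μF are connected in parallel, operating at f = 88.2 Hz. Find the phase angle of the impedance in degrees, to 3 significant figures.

-19.3°

ω = 2πf = 554.2 rad/s
X_L = ωL = 318 Ω
X_C = 1/(ωC) = 134 Ω
Parallel: admittances add. Y = 1/R + 1/(jωL) + jωC
Y = (0.0124 + j0.00434) S
|Y| = 0.0131 S → |Z| = 1/|Y| = 76.1 Ω, ∠Z = −∠Y = -19.3°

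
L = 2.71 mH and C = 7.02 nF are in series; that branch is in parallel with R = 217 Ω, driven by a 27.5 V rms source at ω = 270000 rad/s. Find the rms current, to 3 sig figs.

185 mA

X_L = ωL = 732 Ω
X_C = 1/(ωC) = 528 Ω
Branch 1: Z₁ = R = 217 Ω
Branch 2 (series LC): Z₂ = j(X_L − X_C) = j204 Ω
Parallel: Z = Z₁Z₂/(Z₁+Z₂), |Z| = 149 Ω, ∠Z = 46.8°
I = V/|Z| = 27.5/149 = 185 mA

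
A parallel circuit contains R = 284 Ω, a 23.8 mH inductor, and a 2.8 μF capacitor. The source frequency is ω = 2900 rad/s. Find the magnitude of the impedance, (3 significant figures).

X_L = ωL = 69.0 Ω
X_C = 1/(ωC) = 123 Ω
Parallel: admittances add. Y = 1/R + 1/(jωL) + jωC
Y = (0.00352 − j0.00637) S
|Y| = 0.00728 S → |Z| = 1/|Y| = 137 Ω, ∠Z = −∠Y = 61.1°

137 Ω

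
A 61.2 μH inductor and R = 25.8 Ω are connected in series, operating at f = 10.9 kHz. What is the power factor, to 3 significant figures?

0.987

ω = 2πf = 68490 rad/s
X_L = ωL = 4.19 Ω
Z = 25.8 + j4.19 Ω
|Z| = √(25.8² + 4.19²) = 26.1 Ω
∠Z = arctan(4.19/25.8) = 9.23°
cos φ = cos(9.23°) = 0.987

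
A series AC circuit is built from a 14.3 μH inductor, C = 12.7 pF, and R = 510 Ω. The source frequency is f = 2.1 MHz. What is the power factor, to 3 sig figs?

0.0879

ω = 2πf = 1.319e+07 rad/s
X_L = ωL = 189 Ω
X_C = 1/(ωC) = 5970 Ω
Net reactance X = X_L − X_C = -5780 Ω
Z = 510 − j5780 Ω
|Z| = √(510² + 5780²) = 5800 Ω
∠Z = arctan(-5780/510) = -85.0°
cos φ = cos(-85.0°) = 0.0879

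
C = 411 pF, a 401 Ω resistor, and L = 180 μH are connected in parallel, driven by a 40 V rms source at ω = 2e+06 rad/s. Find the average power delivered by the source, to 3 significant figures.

X_L = ωL = 360 Ω
X_C = 1/(ωC) = 1220 Ω
Parallel: admittances add. Y = 1/R + 1/(jωL) + jωC
Y = (0.00249 − j0.00196) S
|Y| = 0.00317 S → |Z| = 1/|Y| = 316 Ω, ∠Z = −∠Y = 38.1°
I = V/|Z| = 127 mA
P = VI cos φ = 40 × 0.127 × cos(38.1°) = 3.99 W

3.99 W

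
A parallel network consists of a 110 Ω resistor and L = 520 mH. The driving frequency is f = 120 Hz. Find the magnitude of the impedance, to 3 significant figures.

ω = 2πf = 754.0 rad/s
X_L = ωL = 392 Ω
Parallel: admittances add. Y = 1/R + 1/(jωL)
Y = (0.00909 − j0.00255) S
|Y| = 0.00944 S → |Z| = 1/|Y| = 106 Ω, ∠Z = −∠Y = 15.7°

106 Ω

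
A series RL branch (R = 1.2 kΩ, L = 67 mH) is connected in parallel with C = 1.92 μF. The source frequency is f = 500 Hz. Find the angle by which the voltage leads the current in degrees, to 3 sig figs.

ω = 2πf = 3142 rad/s
X_L = ωL = 210 Ω
X_C = 1/(ωC) = 166 Ω
Branch 1 (R+jX_L): Z₁ = 1200 + j210 Ω, |Z₁| = 1220 Ω
Branch 2 (−jX_C): Z₂ = −j166 Ω
Parallel: Z = Z₁Z₂/(Z₁+Z₂), |Z| = 168 Ω, ∠Z = -82.2°

-82.2°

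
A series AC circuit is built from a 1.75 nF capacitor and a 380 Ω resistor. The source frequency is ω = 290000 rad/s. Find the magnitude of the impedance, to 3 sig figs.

X_C = 1/(ωC) = 1970 Ω
Z = 380 − j1970 Ω
|Z| = √(380² + 1970²) = 2010 Ω

2010 Ω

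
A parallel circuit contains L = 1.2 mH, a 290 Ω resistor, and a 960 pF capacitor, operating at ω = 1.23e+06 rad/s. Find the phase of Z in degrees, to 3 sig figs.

-8.30°

X_L = ωL = 1480 Ω
X_C = 1/(ωC) = 847 Ω
Parallel: admittances add. Y = 1/R + 1/(jωL) + jωC
Y = (0.00345 + j0.000503) S
|Y| = 0.00348 S → |Z| = 1/|Y| = 287 Ω, ∠Z = −∠Y = -8.30°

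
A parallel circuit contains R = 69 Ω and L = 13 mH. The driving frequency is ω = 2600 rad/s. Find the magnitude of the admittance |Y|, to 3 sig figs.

32.9 mS

X_L = ωL = 33.8 Ω
Parallel: admittances add. Y = 1/R + 1/(jωL)
Y = (0.0145 − j0.0296) S
|Y| = 0.0329 S → |Z| = 1/|Y| = 30.4 Ω, ∠Z = −∠Y = 63.9°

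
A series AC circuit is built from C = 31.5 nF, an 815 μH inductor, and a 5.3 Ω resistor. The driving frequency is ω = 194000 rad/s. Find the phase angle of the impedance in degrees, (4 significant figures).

-46.21°

X_L = ωL = 158.1 Ω
X_C = 1/(ωC) = 163.6 Ω
Net reactance X = X_L − X_C = -5.529 Ω
Z = 5.300 − j5.529 Ω
|Z| = √(5.300² + 5.529²) = 7.659 Ω
∠Z = arctan(-5.529/5.300) = -46.21°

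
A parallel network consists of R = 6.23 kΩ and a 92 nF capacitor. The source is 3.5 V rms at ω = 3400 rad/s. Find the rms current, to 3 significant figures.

1.23 mA

X_C = 1/(ωC) = 3200 Ω
Parallel: admittances add. Y = 1/R + jωC
Y = (0.000161 + j0.000313) S
|Y| = 0.000352 S → |Z| = 1/|Y| = 2840 Ω, ∠Z = −∠Y = -62.8°
I = V/|Z| = 3.5/2840 = 1.23 mA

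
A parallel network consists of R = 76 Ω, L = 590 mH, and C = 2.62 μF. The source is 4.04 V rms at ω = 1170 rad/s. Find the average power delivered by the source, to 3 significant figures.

X_L = ωL = 690 Ω
X_C = 1/(ωC) = 326 Ω
Parallel: admittances add. Y = 1/R + 1/(jωL) + jωC
Y = (0.0132 + j0.00162) S
|Y| = 0.0133 S → |Z| = 1/|Y| = 75.4 Ω, ∠Z = −∠Y = -7.01°
I = V/|Z| = 53.6 mA
P = VI cos φ = 4.04 × 0.0536 × cos(-7.01°) = 215 mW

215 mW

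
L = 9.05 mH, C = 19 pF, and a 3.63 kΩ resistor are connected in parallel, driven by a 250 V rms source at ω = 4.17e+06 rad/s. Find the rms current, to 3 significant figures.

X_L = ωL = 37700 Ω
X_C = 1/(ωC) = 12600 Ω
Parallel: admittances add. Y = 1/R + 1/(jωL) + jωC
Y = (0.000275 + j5.27e-05) S
|Y| = 0.000280 S → |Z| = 1/|Y| = 3570 Ω, ∠Z = −∠Y = -10.8°
I = V/|Z| = 250/3570 = 70.1 mA

70.1 mA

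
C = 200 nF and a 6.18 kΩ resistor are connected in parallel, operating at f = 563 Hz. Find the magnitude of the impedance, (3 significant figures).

ω = 2πf = 3537 rad/s
X_C = 1/(ωC) = 1410 Ω
Parallel: admittances add. Y = 1/R + jωC
Y = (0.000162 + j0.000707) S
|Y| = 0.000726 S → |Z| = 1/|Y| = 1380 Ω, ∠Z = −∠Y = -77.1°

1380 Ω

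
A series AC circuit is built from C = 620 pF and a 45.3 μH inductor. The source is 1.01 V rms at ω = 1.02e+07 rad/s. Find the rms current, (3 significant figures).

X_L = ωL = 462 Ω
X_C = 1/(ωC) = 158 Ω
Net reactance X = X_L − X_C = 304 Ω
Z = j304 Ω
|Z| = √(0² + 304²) = 304 Ω
I = V/|Z| = 1.01/304 = 3.32 mA

3.32 mA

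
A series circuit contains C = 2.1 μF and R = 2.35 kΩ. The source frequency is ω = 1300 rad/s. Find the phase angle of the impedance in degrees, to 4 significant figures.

-8.860°

X_C = 1/(ωC) = 366.3 Ω
Z = 2350 − j366.3 Ω
|Z| = √(2350² + 366.3²) = 2378 Ω
∠Z = arctan(-366.3/2350) = -8.860°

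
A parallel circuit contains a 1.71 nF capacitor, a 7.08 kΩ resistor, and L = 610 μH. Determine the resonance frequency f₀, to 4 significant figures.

ω₀ = 1/√(LC) = 1/√(0.00061 × 1.71e-09) = 979100 rad/s
f₀ = ω₀/(2π) = 155.8 kHz

155.8 kHz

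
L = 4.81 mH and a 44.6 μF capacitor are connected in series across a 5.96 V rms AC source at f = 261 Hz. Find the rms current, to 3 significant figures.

1.03 A

ω = 2πf = 1640 rad/s
X_L = ωL = 7.89 Ω
X_C = 1/(ωC) = 13.7 Ω
Net reactance X = X_L − X_C = -5.78 Ω
Z = − j5.78 Ω
|Z| = √(0² + 5.78²) = 5.78 Ω
I = V/|Z| = 5.96/5.78 = 1.03 A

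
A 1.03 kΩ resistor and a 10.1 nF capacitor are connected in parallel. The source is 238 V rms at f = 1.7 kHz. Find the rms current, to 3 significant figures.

232 mA

ω = 2πf = 10680 rad/s
X_C = 1/(ωC) = 9270 Ω
Parallel: admittances add. Y = 1/R + jωC
Y = (0.000971 + j0.000108) S
|Y| = 0.000977 S → |Z| = 1/|Y| = 1020 Ω, ∠Z = −∠Y = -6.34°
I = V/|Z| = 238/1020 = 232 mA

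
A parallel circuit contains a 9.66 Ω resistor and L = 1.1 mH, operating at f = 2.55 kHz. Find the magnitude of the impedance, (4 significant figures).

8.471 Ω

ω = 2πf = 16020 rad/s
X_L = ωL = 17.62 Ω
Parallel: admittances add. Y = 1/R + 1/(jωL)
Y = (0.1035 − j0.05674) S
|Y| = 0.1180 S → |Z| = 1/|Y| = 8.471 Ω, ∠Z = −∠Y = 28.73°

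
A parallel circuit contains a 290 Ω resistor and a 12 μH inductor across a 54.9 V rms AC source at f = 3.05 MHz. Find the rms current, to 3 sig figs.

ω = 2πf = 1.916e+07 rad/s
X_L = ωL = 230 Ω
Parallel: admittances add. Y = 1/R + 1/(jωL)
Y = (0.00345 − j0.00435) S
|Y| = 0.00555 S → |Z| = 1/|Y| = 180 Ω, ∠Z = −∠Y = 51.6°
I = V/|Z| = 54.9/180 = 305 mA

305 mA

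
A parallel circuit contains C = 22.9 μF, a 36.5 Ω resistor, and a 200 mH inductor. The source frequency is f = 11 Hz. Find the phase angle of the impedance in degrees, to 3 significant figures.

ω = 2πf = 69.12 rad/s
X_L = ωL = 13.8 Ω
X_C = 1/(ωC) = 632 Ω
Parallel: admittances add. Y = 1/R + 1/(jωL) + jωC
Y = (0.0274 − j0.0708) S
|Y| = 0.0759 S → |Z| = 1/|Y| = 13.2 Ω, ∠Z = −∠Y = 68.8°

68.8°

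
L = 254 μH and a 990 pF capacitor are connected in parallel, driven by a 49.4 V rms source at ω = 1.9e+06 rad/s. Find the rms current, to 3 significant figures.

X_L = ωL = 483 Ω
X_C = 1/(ωC) = 532 Ω
Parallel: admittances add. Y = 1/(jωL) + jωC
Y = (0 − j0.000191) S
|Y| = 0.000191 S → |Z| = 1/|Y| = 5230 Ω, ∠Z = −∠Y = 90.0°
I = V/|Z| = 49.4/5230 = 9.44 mA

9.44 mA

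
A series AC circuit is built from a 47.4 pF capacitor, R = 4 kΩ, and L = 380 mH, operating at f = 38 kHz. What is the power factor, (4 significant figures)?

0.8605

ω = 2πf = 238800 rad/s
X_L = ωL = 90730 Ω
X_C = 1/(ωC) = 88360 Ω
Net reactance X = X_L − X_C = 2369 Ω
Z = 4000 + j2369 Ω
|Z| = √(4000² + 2369²) = 4649 Ω
∠Z = arctan(2369/4000) = 30.63°
cos φ = cos(30.63°) = 0.8605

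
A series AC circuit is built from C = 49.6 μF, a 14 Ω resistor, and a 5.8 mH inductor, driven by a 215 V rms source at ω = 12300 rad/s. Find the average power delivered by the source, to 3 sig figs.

128 W

X_L = ωL = 71.3 Ω
X_C = 1/(ωC) = 1.64 Ω
Net reactance X = X_L − X_C = 69.7 Ω
Z = 14.0 + j69.7 Ω
|Z| = √(14.0² + 69.7²) = 71.1 Ω
∠Z = arctan(69.7/14.0) = 78.6°
I = V/|Z| = 3.02 A
P = VI cos φ = 215 × 3.02 × cos(78.6°) = 128 W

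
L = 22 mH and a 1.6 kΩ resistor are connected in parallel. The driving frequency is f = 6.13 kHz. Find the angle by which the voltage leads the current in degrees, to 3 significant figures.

62.1°

ω = 2πf = 38520 rad/s
X_L = ωL = 847 Ω
Parallel: admittances add. Y = 1/R + 1/(jωL)
Y = (0.000625 − j0.00118) S
|Y| = 0.00134 S → |Z| = 1/|Y| = 749 Ω, ∠Z = −∠Y = 62.1°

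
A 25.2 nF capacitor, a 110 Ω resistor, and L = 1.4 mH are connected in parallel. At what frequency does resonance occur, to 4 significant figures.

ω₀ = 1/√(LC) = 1/√(0.0014 × 2.52e-08) = 168400 rad/s
f₀ = ω₀/(2π) = 26.80 kHz

26.80 kHz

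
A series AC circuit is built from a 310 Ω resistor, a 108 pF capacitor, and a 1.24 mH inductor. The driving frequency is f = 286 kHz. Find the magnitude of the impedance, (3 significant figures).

ω = 2πf = 1.797e+06 rad/s
X_L = ωL = 2230 Ω
X_C = 1/(ωC) = 5150 Ω
Net reactance X = X_L − X_C = -2920 Ω
Z = 310 − j2920 Ω
|Z| = √(310² + 2920²) = 2940 Ω

2940 Ω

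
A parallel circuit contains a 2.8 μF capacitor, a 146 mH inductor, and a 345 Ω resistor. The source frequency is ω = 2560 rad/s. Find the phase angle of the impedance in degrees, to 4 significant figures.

-57.17°

X_L = ωL = 373.8 Ω
X_C = 1/(ωC) = 139.5 Ω
Parallel: admittances add. Y = 1/R + 1/(jωL) + jωC
Y = (0.002899 + j0.004492) S
|Y| = 0.005346 S → |Z| = 1/|Y| = 187.0 Ω, ∠Z = −∠Y = -57.17°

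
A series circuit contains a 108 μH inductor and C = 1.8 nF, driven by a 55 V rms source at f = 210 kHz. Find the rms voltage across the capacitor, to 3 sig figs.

83.1 V

ω = 2πf = 1.319e+06 rad/s
X_L = ωL = 143 Ω
X_C = 1/(ωC) = 421 Ω
Net reactance X = X_L − X_C = -279 Ω
Z = − j279 Ω
|Z| = √(0² + 279²) = 279 Ω
I = V/|Z| = 197 mA
V_C = I·|Z_C| = 0.197 × 421 = 83.1 V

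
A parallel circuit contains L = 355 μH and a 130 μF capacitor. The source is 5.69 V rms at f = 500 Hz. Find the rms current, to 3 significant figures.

2.78 A

ω = 2πf = 3142 rad/s
X_L = ωL = 1.12 Ω
X_C = 1/(ωC) = 2.45 Ω
Parallel: admittances add. Y = 1/(jωL) + jωC
Y = (0 − j0.488) S
|Y| = 0.488 S → |Z| = 1/|Y| = 2.05 Ω, ∠Z = −∠Y = 90.0°
I = V/|Z| = 5.69/2.05 = 2.78 A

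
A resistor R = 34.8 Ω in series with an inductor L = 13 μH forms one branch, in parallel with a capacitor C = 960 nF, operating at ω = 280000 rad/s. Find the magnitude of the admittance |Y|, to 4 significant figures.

267.3 mS

X_L = ωL = 3.640 Ω
X_C = 1/(ωC) = 3.720 Ω
Branch 1 (R+jX_L): Z₁ = 34.80 + j3.640 Ω, |Z₁| = 34.99 Ω
Branch 2 (−jX_C): Z₂ = −j3.720 Ω
Parallel: Z = Z₁Z₂/(Z₁+Z₂), |Z| = 3.741 Ω, ∠Z = -83.90°
|Y| = 1/|Z| = 267.3 mS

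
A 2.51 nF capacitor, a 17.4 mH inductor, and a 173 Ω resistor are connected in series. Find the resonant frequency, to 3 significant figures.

24.1 kHz

ω₀ = 1/√(LC) = 1/√(0.0174 × 2.51e-09) = 151300 rad/s
f₀ = ω₀/(2π) = 24.1 kHz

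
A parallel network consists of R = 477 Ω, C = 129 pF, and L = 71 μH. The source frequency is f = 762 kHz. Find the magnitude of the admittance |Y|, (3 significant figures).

3.13 mS

ω = 2πf = 4.788e+06 rad/s
X_L = ωL = 340 Ω
X_C = 1/(ωC) = 1620 Ω
Parallel: admittances add. Y = 1/R + 1/(jωL) + jωC
Y = (0.00210 − j0.00232) S
|Y| = 0.00313 S → |Z| = 1/|Y| = 319 Ω, ∠Z = −∠Y = 47.9°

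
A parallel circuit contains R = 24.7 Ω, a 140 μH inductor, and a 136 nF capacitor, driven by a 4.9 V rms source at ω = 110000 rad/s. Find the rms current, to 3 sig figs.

X_L = ωL = 15.4 Ω
X_C = 1/(ωC) = 66.8 Ω
Parallel: admittances add. Y = 1/R + 1/(jωL) + jωC
Y = (0.0405 − j0.0500) S
|Y| = 0.0643 S → |Z| = 1/|Y| = 15.5 Ω, ∠Z = −∠Y = 51.0°
I = V/|Z| = 4.9/15.5 = 315 mA

315 mA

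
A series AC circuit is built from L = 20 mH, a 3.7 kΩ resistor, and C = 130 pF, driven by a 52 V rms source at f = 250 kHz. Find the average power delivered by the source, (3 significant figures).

ω = 2πf = 1.571e+06 rad/s
X_L = ωL = 31400 Ω
X_C = 1/(ωC) = 4900 Ω
Net reactance X = X_L − X_C = 26500 Ω
Z = 3700 + j26500 Ω
|Z| = √(3700² + 26500²) = 26800 Ω
∠Z = arctan(26500/3700) = 82.1°
I = V/|Z| = 1.94 mA
P = VI cos φ = 52 × 0.00194 × cos(82.1°) = 14.0 mW

14.0 mW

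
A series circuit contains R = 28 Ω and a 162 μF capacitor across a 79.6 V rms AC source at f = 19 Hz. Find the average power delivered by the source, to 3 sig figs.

51.3 W

ω = 2πf = 119.4 rad/s
X_C = 1/(ωC) = 51.7 Ω
Z = 28.0 − j51.7 Ω
|Z| = √(28.0² + 51.7²) = 58.8 Ω
∠Z = arctan(-51.7/28.0) = -61.6°
I = V/|Z| = 1.35 A
P = VI cos φ = 79.6 × 1.35 × cos(-61.6°) = 51.3 W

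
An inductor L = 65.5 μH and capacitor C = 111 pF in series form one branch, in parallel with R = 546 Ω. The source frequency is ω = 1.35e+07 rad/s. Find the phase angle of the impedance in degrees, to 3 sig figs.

X_L = ωL = 884 Ω
X_C = 1/(ωC) = 667 Ω
Branch 1: Z₁ = R = 546 Ω
Branch 2 (series LC): Z₂ = j(X_L − X_C) = j217 Ω
Parallel: Z = Z₁Z₂/(Z₁+Z₂), |Z| = 202 Ω, ∠Z = 68.3°

68.3°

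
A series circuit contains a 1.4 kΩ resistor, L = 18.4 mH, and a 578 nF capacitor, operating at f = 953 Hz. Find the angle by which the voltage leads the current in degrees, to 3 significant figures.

-7.28°

ω = 2πf = 5988 rad/s
X_L = ωL = 110 Ω
X_C = 1/(ωC) = 289 Ω
Net reactance X = X_L − X_C = -179 Ω
Z = 1400 − j179 Ω
|Z| = √(1400² + 179²) = 1410 Ω
∠Z = arctan(-179/1400) = -7.28°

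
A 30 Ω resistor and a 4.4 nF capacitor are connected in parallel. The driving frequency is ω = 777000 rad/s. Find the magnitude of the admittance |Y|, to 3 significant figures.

X_C = 1/(ωC) = 293 Ω
Parallel: admittances add. Y = 1/R + jωC
Y = (0.0333 + j0.00342) S
|Y| = 0.0335 S → |Z| = 1/|Y| = 29.8 Ω, ∠Z = −∠Y = -5.86°

33.5 mS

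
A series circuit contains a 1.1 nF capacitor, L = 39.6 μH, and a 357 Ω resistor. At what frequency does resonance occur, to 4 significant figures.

ω₀ = 1/√(LC) = 1/√(3.96e-05 × 1.1e-09) = 4.791e+06 rad/s
f₀ = ω₀/(2π) = 762.6 kHz

762.6 kHz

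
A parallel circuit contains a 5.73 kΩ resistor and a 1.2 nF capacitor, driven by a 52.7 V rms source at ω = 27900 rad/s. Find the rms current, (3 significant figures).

X_C = 1/(ωC) = 29900 Ω
Parallel: admittances add. Y = 1/R + jωC
Y = (0.000175 + j3.35e-05) S
|Y| = 0.000178 S → |Z| = 1/|Y| = 5630 Ω, ∠Z = −∠Y = -10.9°
I = V/|Z| = 52.7/5630 = 9.36 mA

9.36 mA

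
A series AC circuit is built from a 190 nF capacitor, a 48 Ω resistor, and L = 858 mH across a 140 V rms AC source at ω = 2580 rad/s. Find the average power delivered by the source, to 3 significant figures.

X_L = ωL = 2210 Ω
X_C = 1/(ωC) = 2040 Ω
Net reactance X = X_L − X_C = 174 Ω
Z = 48.0 + j174 Ω
|Z| = √(48.0² + 174²) = 180 Ω
∠Z = arctan(174/48.0) = 74.5°
I = V/|Z| = 777 mA
P = VI cos φ = 140 × 0.777 × cos(74.5°) = 29.0 W

29.0 W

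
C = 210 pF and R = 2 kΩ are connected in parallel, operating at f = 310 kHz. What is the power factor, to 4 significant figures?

ω = 2πf = 1.948e+06 rad/s
X_C = 1/(ωC) = 2445 Ω
Parallel: admittances add. Y = 1/R + jωC
Y = (0.0005000 + j0.0004090) S
|Y| = 0.0006460 S → |Z| = 1/|Y| = 1548 Ω, ∠Z = −∠Y = -39.29°
cos φ = cos(-39.29°) = 0.7740

0.7740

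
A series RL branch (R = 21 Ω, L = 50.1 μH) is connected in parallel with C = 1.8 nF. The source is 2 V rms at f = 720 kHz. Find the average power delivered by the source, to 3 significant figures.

1.62 mW

ω = 2πf = 4.524e+06 rad/s
X_L = ωL = 227 Ω
X_C = 1/(ωC) = 123 Ω
Branch 1 (R+jX_L): Z₁ = 21.0 + j227 Ω, |Z₁| = 228 Ω
Branch 2 (−jX_C): Z₂ = −j123 Ω
Parallel: Z = Z₁Z₂/(Z₁+Z₂), |Z| = 264 Ω, ∠Z = -83.9°
I = V/|Z| = 7.58 mA
P = VI cos φ = 2 × 0.00758 × cos(-83.9°) = 1.62 mW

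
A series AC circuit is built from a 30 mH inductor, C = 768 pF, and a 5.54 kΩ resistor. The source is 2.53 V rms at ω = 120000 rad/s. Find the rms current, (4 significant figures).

277.3 μA

X_L = ωL = 3600 Ω
X_C = 1/(ωC) = 10850 Ω
Net reactance X = X_L − X_C = -7251 Ω
Z = 5540 − j7251 Ω
|Z| = √(5540² + 7251²) = 9125 Ω
I = V/|Z| = 2.53/9125 = 277.3 μA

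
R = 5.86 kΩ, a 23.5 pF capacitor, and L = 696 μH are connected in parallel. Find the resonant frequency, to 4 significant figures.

1.244 MHz

ω₀ = 1/√(LC) = 1/√(0.000696 × 2.35e-11) = 7.819e+06 rad/s
f₀ = ω₀/(2π) = 1.244 MHz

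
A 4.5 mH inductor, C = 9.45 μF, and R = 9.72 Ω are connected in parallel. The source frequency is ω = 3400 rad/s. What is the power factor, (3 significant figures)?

0.952

X_L = ωL = 15.3 Ω
X_C = 1/(ωC) = 31.1 Ω
Parallel: admittances add. Y = 1/R + 1/(jωL) + jωC
Y = (0.103 − j0.0332) S
|Y| = 0.108 S → |Z| = 1/|Y| = 9.25 Ω, ∠Z = −∠Y = 17.9°
cos φ = cos(17.9°) = 0.952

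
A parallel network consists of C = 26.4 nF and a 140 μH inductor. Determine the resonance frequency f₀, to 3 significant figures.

82.8 kHz

ω₀ = 1/√(LC) = 1/√(0.00014 × 2.64e-08) = 520200 rad/s
f₀ = ω₀/(2π) = 82.8 kHz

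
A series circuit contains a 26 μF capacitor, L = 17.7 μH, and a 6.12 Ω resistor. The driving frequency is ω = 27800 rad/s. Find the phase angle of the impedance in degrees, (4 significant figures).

-8.288°

X_L = ωL = 0.4921 Ω
X_C = 1/(ωC) = 1.384 Ω
Net reactance X = X_L − X_C = -0.8914 Ω
Z = 6.120 − j0.8914 Ω
|Z| = √(6.120² + 0.8914²) = 6.185 Ω
∠Z = arctan(-0.8914/6.120) = -8.288°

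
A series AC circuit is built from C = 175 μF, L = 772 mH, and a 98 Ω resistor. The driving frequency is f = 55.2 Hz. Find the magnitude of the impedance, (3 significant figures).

ω = 2πf = 346.8 rad/s
X_L = ωL = 268 Ω
X_C = 1/(ωC) = 16.5 Ω
Net reactance X = X_L − X_C = 251 Ω
Z = 98.0 + j251 Ω
|Z| = √(98.0² + 251²) = 270 Ω

270 Ω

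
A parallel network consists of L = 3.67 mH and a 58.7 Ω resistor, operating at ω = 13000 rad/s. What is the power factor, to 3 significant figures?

X_L = ωL = 47.7 Ω
Parallel: admittances add. Y = 1/R + 1/(jωL)
Y = (0.0170 − j0.0210) S
|Y| = 0.0270 S → |Z| = 1/|Y| = 37.0 Ω, ∠Z = −∠Y = 50.9°
cos φ = cos(50.9°) = 0.631

0.631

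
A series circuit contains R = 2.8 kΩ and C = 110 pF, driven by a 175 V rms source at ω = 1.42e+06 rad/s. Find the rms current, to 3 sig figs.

X_C = 1/(ωC) = 6400 Ω
Z = 2800 − j6400 Ω
|Z| = √(2800² + 6400²) = 6990 Ω
I = V/|Z| = 175/6990 = 25.0 mA

25.0 mA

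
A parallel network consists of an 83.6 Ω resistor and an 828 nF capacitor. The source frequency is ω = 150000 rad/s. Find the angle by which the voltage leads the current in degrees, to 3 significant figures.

-84.5°

X_C = 1/(ωC) = 8.05 Ω
Parallel: admittances add. Y = 1/R + jωC
Y = (0.0120 + j0.124) S
|Y| = 0.125 S → |Z| = 1/|Y| = 8.01 Ω, ∠Z = −∠Y = -84.5°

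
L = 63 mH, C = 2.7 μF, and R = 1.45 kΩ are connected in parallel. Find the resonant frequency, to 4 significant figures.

ω₀ = 1/√(LC) = 1/√(0.063 × 2.7e-06) = 2425 rad/s
f₀ = ω₀/(2π) = 385.9 Hz

385.9 Hz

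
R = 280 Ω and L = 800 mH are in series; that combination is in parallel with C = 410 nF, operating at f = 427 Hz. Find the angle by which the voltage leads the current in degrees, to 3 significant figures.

ω = 2πf = 2683 rad/s
X_L = ωL = 2150 Ω
X_C = 1/(ωC) = 909 Ω
Branch 1 (R+jX_L): Z₁ = 280 + j2150 Ω, |Z₁| = 2160 Ω
Branch 2 (−jX_C): Z₂ = −j909 Ω
Parallel: Z = Z₁Z₂/(Z₁+Z₂), |Z| = 1550 Ω, ∠Z = -84.7°

-84.7°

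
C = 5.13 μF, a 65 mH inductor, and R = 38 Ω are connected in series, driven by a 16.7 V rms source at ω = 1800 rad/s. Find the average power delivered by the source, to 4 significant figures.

6.973 W

X_L = ωL = 117.0 Ω
X_C = 1/(ωC) = 108.3 Ω
Net reactance X = X_L − X_C = 8.705 Ω
Z = 38.00 + j8.705 Ω
|Z| = √(38.00² + 8.705²) = 38.98 Ω
∠Z = arctan(8.705/38.00) = 12.90°
I = V/|Z| = 428.4 mA
P = VI cos φ = 16.7 × 0.4284 × cos(12.90°) = 6.973 W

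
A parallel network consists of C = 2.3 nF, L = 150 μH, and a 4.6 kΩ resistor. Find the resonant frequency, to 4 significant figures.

ω₀ = 1/√(LC) = 1/√(0.00015 × 2.3e-09) = 1.703e+06 rad/s
f₀ = ω₀/(2π) = 271.0 kHz

271.0 kHz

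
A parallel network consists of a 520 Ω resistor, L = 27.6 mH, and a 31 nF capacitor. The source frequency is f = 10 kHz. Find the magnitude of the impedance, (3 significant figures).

ω = 2πf = 62830 rad/s
X_L = ωL = 1730 Ω
X_C = 1/(ωC) = 513 Ω
Parallel: admittances add. Y = 1/R + 1/(jωL) + jωC
Y = (0.00192 + j0.00137) S
|Y| = 0.00236 S → |Z| = 1/|Y| = 423 Ω, ∠Z = −∠Y = -35.5°

423 Ω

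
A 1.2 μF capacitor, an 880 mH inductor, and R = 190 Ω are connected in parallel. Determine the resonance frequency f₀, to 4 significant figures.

154.9 Hz

ω₀ = 1/√(LC) = 1/√(0.88 × 1.2e-06) = 973.1 rad/s
f₀ = ω₀/(2π) = 154.9 Hz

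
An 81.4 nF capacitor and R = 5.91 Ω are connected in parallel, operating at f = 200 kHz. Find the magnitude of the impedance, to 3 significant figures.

5.06 Ω

ω = 2πf = 1.257e+06 rad/s
X_C = 1/(ωC) = 9.78 Ω
Parallel: admittances add. Y = 1/R + jωC
Y = (0.169 + j0.102) S
|Y| = 0.198 S → |Z| = 1/|Y| = 5.06 Ω, ∠Z = −∠Y = -31.2°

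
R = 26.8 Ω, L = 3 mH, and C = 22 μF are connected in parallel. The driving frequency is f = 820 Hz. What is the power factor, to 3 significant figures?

0.609

ω = 2πf = 5152 rad/s
X_L = ωL = 15.5 Ω
X_C = 1/(ωC) = 8.82 Ω
Parallel: admittances add. Y = 1/R + 1/(jωL) + jωC
Y = (0.0373 + j0.0487) S
|Y| = 0.0613 S → |Z| = 1/|Y| = 16.3 Ω, ∠Z = −∠Y = -52.5°
cos φ = cos(-52.5°) = 0.609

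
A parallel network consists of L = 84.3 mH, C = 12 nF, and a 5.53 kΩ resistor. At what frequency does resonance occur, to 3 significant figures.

5.00 kHz

ω₀ = 1/√(LC) = 1/√(0.0843 × 1.2e-08) = 31440 rad/s
f₀ = ω₀/(2π) = 5.00 kHz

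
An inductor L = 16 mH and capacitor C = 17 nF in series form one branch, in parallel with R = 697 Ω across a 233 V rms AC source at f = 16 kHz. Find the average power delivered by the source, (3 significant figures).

ω = 2πf = 100500 rad/s
X_L = ωL = 1610 Ω
X_C = 1/(ωC) = 585 Ω
Branch 1: Z₁ = R = 697 Ω
Branch 2 (series LC): Z₂ = j(X_L − X_C) = j1020 Ω
Parallel: Z = Z₁Z₂/(Z₁+Z₂), |Z| = 576 Ω, ∠Z = 34.3°
I = V/|Z| = 404 mA
P = VI cos φ = 233 × 0.404 × cos(34.3°) = 77.9 W

77.9 W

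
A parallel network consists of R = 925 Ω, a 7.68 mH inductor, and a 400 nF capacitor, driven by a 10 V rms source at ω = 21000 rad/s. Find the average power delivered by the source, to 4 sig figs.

108.1 mW

X_L = ωL = 161.3 Ω
X_C = 1/(ωC) = 119.0 Ω
Parallel: admittances add. Y = 1/R + 1/(jωL) + jωC
Y = (0.001081 + j0.002200) S
|Y| = 0.002451 S → |Z| = 1/|Y| = 408.0 Ω, ∠Z = −∠Y = -63.83°
I = V/|Z| = 24.51 mA
P = VI cos φ = 10 × 0.02451 × cos(-63.83°) = 108.1 mW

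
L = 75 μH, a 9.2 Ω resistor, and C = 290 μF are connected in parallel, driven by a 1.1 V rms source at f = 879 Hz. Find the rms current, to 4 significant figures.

901.8 mA

ω = 2πf = 5523 rad/s
X_L = ωL = 0.4142 Ω
X_C = 1/(ωC) = 0.6244 Ω
Parallel: admittances add. Y = 1/R + 1/(jωL) + jωC
Y = (0.1087 − j0.8125) S
|Y| = 0.8198 S → |Z| = 1/|Y| = 1.220 Ω, ∠Z = −∠Y = 82.38°
I = V/|Z| = 1.1/1.220 = 901.8 mA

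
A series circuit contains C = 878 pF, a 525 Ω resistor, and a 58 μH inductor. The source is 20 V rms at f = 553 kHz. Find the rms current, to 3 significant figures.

37.0 mA

ω = 2πf = 3.475e+06 rad/s
X_L = ωL = 202 Ω
X_C = 1/(ωC) = 328 Ω
Net reactance X = X_L − X_C = -126 Ω
Z = 525 − j126 Ω
|Z| = √(525² + 126²) = 540 Ω
I = V/|Z| = 20/540 = 37.0 mA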